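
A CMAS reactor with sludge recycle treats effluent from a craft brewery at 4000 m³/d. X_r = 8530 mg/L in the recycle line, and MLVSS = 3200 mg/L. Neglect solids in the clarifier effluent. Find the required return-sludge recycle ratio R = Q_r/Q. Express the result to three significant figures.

R = Q_r/Q = X/(X_r − X) = 3200 / (8530 − 3200) = 0.6004.

R ≈ 0.600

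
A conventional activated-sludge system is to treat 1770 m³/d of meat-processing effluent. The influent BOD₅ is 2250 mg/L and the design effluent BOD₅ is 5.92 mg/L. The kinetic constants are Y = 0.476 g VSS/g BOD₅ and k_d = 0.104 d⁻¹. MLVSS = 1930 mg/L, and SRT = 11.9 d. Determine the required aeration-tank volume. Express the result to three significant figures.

Rearranging the biomass balance for a CMAS with decay, V = Y·Q·ΔS·θ_c / [X·(1+k_d θ_c)] = 0.476 × 1770 × (2250 − 5.92) × 11.9 / [1930 × (1 + 0.104 × 11.9)] = 2.25×10^7 / 4319 = 5210 m³.

V ≈ 5210 m³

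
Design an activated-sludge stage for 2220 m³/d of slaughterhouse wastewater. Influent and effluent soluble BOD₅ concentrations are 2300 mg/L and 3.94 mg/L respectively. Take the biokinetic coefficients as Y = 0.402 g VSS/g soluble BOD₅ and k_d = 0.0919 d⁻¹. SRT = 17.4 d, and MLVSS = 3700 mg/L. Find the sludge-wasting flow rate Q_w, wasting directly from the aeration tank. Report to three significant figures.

From the SRT design equation V = Y Q (S₀−S) θ_c / [X (1 + k_d θ_c)] = 0.402 × 2220 × (2300 − 3.94) × 17.4 / [3700 × (1 + 0.0919 × 17.4)] = 3.57×10^7 / 9617 = 3708 m³.
Wasting from the aeration tank: Q_w = V / θ_c = 3708 / 17.4 = 213.1 m³/d.

Q_w ≈ 213 m³/d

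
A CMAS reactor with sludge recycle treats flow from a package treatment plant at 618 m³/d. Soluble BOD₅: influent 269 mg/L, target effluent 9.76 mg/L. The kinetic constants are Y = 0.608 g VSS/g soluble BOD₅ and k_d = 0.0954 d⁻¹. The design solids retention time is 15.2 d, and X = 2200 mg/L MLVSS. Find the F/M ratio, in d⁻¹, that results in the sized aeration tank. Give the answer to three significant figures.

F/M ≈ 0.275 d⁻¹

From the SRT design equation V = Y Q (S₀−S) θ_c / [X (1 + k_d θ_c)] = 0.608 × 618 × (269 − 9.76) × 15.2 / [2200 × (1 + 0.0954 × 15.2)] = 1.48×10^6 / 5390 = 274.7 m³.
Food-to-microorganism ratio F/M = Q S₀ / (V X) = 618 × 269 / (274.7 × 2200) = 0.2751 d⁻¹.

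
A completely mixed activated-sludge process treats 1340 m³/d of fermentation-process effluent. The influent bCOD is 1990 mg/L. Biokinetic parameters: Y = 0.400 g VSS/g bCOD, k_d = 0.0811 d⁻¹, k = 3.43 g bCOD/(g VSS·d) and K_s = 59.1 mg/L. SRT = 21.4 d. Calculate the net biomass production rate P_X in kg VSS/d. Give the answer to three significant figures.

For a completely mixed reactor with recycle the Lawrence–McCarty relation gives S = K_s·(1 + k_d·θ_c) / [θ_c·(Y·k − k_d) − 1] = 59.1 × (1 + 0.0811 × 21.4) / [21.4 × (0.400 × 3.43 − 0.0811) − 1] = 161.7 / 26.63 = 6.072 mg/L.
The observed yield is Y_obs = Y/(1 + k_d·θ_c) = 0.400 / (1 + 0.0811 × 21.4) = 0.400 / 2.736 = 0.1462 g VSS per g bCOD removed.
Substrate removed = Q·(S₀ − S) = 1340 m³/d × (1990 − 6.07) g/m³ = 2.66×10^6 g/d = 2658 kg/d.
Net biomass production P_X = Y_obs × Q·(S₀ − S) = 0.1462 × 2658 = 388.7 kg VSS/d.

P_X ≈ 389 kg VSS/d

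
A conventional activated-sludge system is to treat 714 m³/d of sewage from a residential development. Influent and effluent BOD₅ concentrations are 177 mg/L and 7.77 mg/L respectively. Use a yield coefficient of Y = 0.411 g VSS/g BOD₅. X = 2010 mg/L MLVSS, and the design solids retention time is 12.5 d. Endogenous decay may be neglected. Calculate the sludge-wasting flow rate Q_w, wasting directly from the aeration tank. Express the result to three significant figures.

Q_w ≈ 24.7 m³/d

Biomass mass balance (decay neglected): V·X = Y·Q·(S₀ − S)·θ_c, so V = 0.411 × 714 × (177 − 7.77) × 12.5 / 2010 = 308.8 m³.
With mixed-liquor wasting, θ_c = V/Q_w, so Q_w = V/θ_c = 308.8/12.5 = 24.71 m³/d.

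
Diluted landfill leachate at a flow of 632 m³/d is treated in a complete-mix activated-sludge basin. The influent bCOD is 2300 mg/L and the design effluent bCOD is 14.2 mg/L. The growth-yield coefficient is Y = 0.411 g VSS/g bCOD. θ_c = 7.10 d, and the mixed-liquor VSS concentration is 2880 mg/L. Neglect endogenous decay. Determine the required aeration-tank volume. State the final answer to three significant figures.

With k_d = 0 the design equation reduces to V = Y Q (S₀−S) θ_c / X = 0.411 × 632 × (2300 − 14.2) × 7.10 / 2880 = 1464 m³.

V ≈ 1460 m³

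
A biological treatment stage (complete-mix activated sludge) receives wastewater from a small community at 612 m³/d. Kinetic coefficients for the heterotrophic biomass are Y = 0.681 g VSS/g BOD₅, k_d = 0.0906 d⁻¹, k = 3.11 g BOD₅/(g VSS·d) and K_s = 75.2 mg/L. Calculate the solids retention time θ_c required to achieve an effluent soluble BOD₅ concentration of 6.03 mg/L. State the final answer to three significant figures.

At the target effluent, Y k S/(K_s+S) = 0.681×3.11×6.03/81.23 = 0.1572 d⁻¹.
θ_c = 1/(μ − k_d) = 1/(0.1572 − 0.0906) = 1/0.06662 = 15.01 d.

θ_c ≈ 15.0 d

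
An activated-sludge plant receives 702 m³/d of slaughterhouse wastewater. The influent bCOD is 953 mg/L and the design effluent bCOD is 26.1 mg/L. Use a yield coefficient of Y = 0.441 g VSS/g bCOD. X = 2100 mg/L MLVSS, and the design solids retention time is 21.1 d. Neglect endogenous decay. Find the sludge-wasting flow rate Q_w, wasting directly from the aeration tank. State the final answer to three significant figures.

Q_w ≈ 137 m³/d

Biomass mass balance (decay neglected): V·X = Y·Q·(S₀ − S)·θ_c, so V = 0.441 × 702 × (953 − 26.1) × 21.1 / 2100 = 2883 m³.
With mixed-liquor wasting, θ_c = V/Q_w, so Q_w = V/θ_c = 2883/21.1 = 136.6 m³/d.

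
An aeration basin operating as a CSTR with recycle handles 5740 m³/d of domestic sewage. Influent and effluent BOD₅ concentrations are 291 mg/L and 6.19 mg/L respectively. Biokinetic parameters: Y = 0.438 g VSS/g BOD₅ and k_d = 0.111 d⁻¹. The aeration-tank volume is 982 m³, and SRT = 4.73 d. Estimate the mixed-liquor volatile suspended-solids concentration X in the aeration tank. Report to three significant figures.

X ≈ 2260 mg/L

From V·X·(1 + k_d·θ_c) = Y·Q·(S₀ − S)·θ_c: X = 0.438 × 5740 × (291 − 6.19) × 4.73 / [982 × (1 + 0.111 × 4.73)] = 2262 mg/L.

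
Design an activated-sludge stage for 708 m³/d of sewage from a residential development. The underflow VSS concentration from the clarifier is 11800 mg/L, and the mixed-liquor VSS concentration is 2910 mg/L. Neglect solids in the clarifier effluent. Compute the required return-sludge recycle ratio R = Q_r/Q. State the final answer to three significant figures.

R ≈ 0.327

R = Q_r/Q = X/(X_r − X) = 2910 / (11800 − 2910) = 0.3273.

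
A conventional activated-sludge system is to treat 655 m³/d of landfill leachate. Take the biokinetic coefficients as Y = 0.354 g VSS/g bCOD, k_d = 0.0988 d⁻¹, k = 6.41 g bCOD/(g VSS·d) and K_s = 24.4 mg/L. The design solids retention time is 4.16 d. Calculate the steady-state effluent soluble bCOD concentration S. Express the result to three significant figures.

S ≈ 4.29 mg/L

From the Monod/SRT balance for a CMAS, S = K_s·(1+k_d θ_c)/[θ_c·(Y k − k_d) − 1] = 24.4 × (1 + 0.0988 × 4.16) / [4.16 × (0.354 × 6.41 − 0.0988) − 1] = 34.43 / 8.029 = 4.288 mg/L.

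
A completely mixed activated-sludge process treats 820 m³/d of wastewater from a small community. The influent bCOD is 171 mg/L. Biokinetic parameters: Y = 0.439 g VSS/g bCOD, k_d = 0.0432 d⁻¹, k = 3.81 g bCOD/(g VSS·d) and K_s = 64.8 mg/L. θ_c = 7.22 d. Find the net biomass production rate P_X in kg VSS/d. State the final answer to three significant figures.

P_X ≈ 44.8 kg VSS/d

From the Monod/SRT balance for a CMAS, S = K_s·(1+k_d θ_c)/[θ_c·(Y k − k_d) − 1] = 64.8 × (1 + 0.0432 × 7.22) / [7.22 × (0.439 × 3.81 − 0.0432) − 1] = 85.01 / 10.76 = 7.898 mg/L.
Correct the yield for decay: Y_obs = Y/(1 + k_d θ_c) = 0.439 / (1 + 0.0432 × 7.22) = 0.439 / 1.312 = 0.3346.
Q·(S₀ − S) = 820 × (171 − 7.90) × 10⁻³ = 133.7 kg/d removed.
Biomass produced: P_X = Y_obs·Q·ΔS = 0.3346 × 133.7 ≈ 44.75 kg VSS/d.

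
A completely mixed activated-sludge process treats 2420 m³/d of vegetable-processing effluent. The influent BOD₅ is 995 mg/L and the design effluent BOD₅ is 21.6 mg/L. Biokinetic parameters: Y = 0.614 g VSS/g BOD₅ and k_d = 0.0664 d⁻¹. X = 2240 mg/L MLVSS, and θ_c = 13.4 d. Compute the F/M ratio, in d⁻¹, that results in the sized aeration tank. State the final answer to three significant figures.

Rearranging the biomass balance for a CMAS with decay, V = Y·Q·ΔS·θ_c / [X·(1+k_d θ_c)] = 0.614 × 2420 × (995 − 21.6) × 13.4 / [2240 × (1 + 0.0664 × 13.4)] = 1.94×10^7 / 4233 = 4579 m³.
F/M = Q·S₀ / (V·X) = 2420 × 995 / (4579 × 2240) = 0.2348 g BOD₅·(g VSS·d)⁻¹.

F/M ≈ 0.235 d⁻¹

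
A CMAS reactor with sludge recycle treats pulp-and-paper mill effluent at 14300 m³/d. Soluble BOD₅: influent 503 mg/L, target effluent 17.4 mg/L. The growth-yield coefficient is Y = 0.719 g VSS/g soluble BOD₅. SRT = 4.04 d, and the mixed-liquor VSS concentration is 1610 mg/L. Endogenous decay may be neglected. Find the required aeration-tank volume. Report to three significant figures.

With k_d = 0 the design equation reduces to V = Y Q (S₀−S) θ_c / X = 0.719 × 14300 × (503 − 17.4) × 4.04 / 1610 = 12529 m³.

V ≈ 12500 m³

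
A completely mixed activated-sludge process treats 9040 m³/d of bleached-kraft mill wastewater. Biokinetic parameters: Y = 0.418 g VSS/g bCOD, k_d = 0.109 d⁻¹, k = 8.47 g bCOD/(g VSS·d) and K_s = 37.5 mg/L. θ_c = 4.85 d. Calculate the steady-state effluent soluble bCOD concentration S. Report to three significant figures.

Effluent substrate depends only on kinetics and SRT: S = K_s(1 + k_d θ_c) / [θ_c(Yk − k_d) − 1] = 37.5 × (1 + 0.109 × 4.85) / [4.85 × (0.418 × 8.47 − 0.109) − 1] = 57.32 / 15.64 = 3.665 mg/L.

S ≈ 3.66 mg/L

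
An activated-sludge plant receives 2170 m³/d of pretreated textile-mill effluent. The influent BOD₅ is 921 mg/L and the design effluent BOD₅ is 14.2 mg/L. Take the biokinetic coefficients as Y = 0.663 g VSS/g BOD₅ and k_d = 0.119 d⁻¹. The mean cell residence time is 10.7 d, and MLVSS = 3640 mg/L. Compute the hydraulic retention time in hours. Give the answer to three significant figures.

Steady-state biomass mass balance: V·X·(1 + k_d·θ_c) = Y·Q·(S₀ − S)·θ_c, so V = 0.663 × 2170 × (921 − 14.2) × 10.7 / [3640 × (1 + 0.119 × 10.7)] = 1.4×10^7 / 8275 = 1687 m³.
Hydraulic retention time τ = V/Q = 1687 / 2170 = 0.7774 d = 18.66 h.

τ ≈ 18.7 h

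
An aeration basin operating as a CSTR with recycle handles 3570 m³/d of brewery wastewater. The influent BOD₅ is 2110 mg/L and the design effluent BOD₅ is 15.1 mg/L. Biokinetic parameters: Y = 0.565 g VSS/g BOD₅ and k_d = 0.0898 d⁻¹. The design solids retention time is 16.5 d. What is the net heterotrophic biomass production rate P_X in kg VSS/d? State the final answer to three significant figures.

P_X ≈ 1700 kg VSS/d

The observed yield is Y_obs = Y/(1 + k_d·θ_c) = 0.565 / (1 + 0.0898 × 16.5) = 0.565 / 2.482 = 0.2277 g VSS per g BOD₅ removed.
Q·(S₀ − S) = 3570 × (2110 − 15.1) × 10⁻³ = 7479 kg/d removed.
So the net sludge growth is P_X = 0.2277 × 7479 = 1703 kg VSS/d.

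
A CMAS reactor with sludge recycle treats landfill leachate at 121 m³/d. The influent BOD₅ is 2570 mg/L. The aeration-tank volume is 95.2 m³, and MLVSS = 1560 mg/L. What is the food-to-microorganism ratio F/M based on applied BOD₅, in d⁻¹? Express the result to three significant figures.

Food-to-microorganism ratio F/M = Q S₀ / (V X) = 121 × 2570 / (95.20 × 1560) = 2.094 d⁻¹.

F/M ≈ 2.09 d⁻¹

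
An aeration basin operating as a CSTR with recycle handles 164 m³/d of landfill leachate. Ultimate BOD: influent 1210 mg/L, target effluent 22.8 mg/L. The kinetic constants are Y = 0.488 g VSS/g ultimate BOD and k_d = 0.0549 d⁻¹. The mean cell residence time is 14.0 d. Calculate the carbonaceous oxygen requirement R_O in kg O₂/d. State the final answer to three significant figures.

Observed yield with endogenous decay: Y_obs = Y / (1 + k_d·θ_c) = 0.488 / (1 + 0.0549 × 14.0) = 0.488 / 1.769 = 0.2759 g VSS/g ultimate BOD.
Q·(S₀ − S) = 164 × (1210 − 22.8) × 10⁻³ = 194.7 kg/d removed.
P_X = Y_obs·Q·(S₀ − S) = 0.2759 × 194.7 = 53.72 kg VSS/d.
R_O = Q·ΔS − 1.42 P_X = 194.7 − 76.29 = 118.4 kg O₂/d.

R_O ≈ 118 kg O₂/d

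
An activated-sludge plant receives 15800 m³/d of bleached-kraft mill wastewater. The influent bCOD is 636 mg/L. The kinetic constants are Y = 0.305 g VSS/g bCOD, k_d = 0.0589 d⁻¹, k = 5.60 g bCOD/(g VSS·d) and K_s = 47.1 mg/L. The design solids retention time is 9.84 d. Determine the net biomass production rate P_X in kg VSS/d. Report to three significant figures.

From the Monod/SRT balance for a CMAS, S = K_s·(1+k_d θ_c)/[θ_c·(Y k − k_d) − 1] = 47.1 × (1 + 0.0589 × 9.84) / [9.84 × (0.305 × 5.60 − 0.0589) − 1] = 74.40 / 15.23 = 4.886 mg/L.
The observed yield is Y_obs = Y/(1 + k_d·θ_c) = 0.305 / (1 + 0.0589 × 9.84) = 0.305 / 1.580 = 0.1931 g VSS per g bCOD removed.
Mass of bCOD removed per day: Q(S₀ − S) = 15800 × 631.1 g/m³ = 9972 kg/d.
Biomass produced: P_X = Y_obs·Q·ΔS = 0.1931 × 9972 ≈ 1925 kg VSS/d.

P_X ≈ 1930 kg VSS/d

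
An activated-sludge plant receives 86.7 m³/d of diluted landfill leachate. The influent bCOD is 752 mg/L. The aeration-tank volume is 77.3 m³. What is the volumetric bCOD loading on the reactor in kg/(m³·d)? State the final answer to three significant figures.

L_v ≈ 0.843 kg bCOD/(m³·d)

Applied bCOD load per unit volume = Q·S₀/V = (86.7 × 752/1000)/77.30 = 0.8434 kg bCOD·m⁻³·d⁻¹.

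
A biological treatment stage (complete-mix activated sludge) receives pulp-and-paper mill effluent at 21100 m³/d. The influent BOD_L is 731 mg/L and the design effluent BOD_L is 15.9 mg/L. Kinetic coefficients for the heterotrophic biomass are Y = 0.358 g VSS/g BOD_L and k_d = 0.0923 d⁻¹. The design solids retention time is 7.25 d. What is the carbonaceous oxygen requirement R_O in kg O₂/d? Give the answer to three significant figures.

The observed yield is Y_obs = Y/(1 + k_d·θ_c) = 0.358 / (1 + 0.0923 × 7.25) = 0.358 / 1.669 = 0.2145 g VSS per g BOD_L removed.
Mass of BOD_L removed per day: Q(S₀ − S) = 21100 × 715.1 g/m³ = 15089 kg/d.
P_X = Y_obs·Q·(S₀ − S) = 0.2145 × 15089 = 3236 kg VSS/d.
Carbonaceous O₂ demand = substrate oxidised − cell-mass equivalent = 15089 − 1.42 × 3236 = 10493 kg O₂/d.

R_O ≈ 10500 kg O₂/d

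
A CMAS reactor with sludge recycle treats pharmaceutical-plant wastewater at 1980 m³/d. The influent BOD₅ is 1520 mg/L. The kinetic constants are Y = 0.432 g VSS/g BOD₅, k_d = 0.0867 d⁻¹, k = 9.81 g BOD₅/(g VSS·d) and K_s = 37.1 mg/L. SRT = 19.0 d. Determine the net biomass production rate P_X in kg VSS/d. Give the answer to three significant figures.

From the Monod/SRT balance for a CMAS, S = K_s·(1+k_d θ_c)/[θ_c·(Y k − k_d) − 1] = 37.1 × (1 + 0.0867 × 19.0) / [19.0 × (0.432 × 9.81 − 0.0867) − 1] = 98.21 / 77.87 = 1.261 mg/L.
Observed yield with endogenous decay: Y_obs = Y / (1 + k_d·θ_c) = 0.432 / (1 + 0.0867 × 19.0) = 0.432 / 2.647 = 0.1632 g VSS/g BOD₅.
Q·(S₀ − S) = 1980 × (1520 − 1.26) × 10⁻³ = 3007 kg/d removed.
Biomass produced: P_X = Y_obs·Q·ΔS = 0.1632 × 3007 ≈ 490.7 kg VSS/d.

P_X ≈ 491 kg VSS/d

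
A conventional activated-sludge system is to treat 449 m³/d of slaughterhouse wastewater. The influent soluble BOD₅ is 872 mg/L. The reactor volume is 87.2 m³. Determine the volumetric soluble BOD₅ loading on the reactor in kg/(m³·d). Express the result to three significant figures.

L_v = Q S₀ / V = 449 × 872 × 10⁻³ / 87.20 = 4.490 kg/(m³·d).

L_v ≈ 4.49 kg soluble BOD₅/(m³·d)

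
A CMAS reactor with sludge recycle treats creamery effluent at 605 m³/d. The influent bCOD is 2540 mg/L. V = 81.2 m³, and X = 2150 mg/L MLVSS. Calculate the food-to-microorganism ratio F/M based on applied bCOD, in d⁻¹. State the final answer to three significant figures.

F/M ≈ 8.80 d⁻¹

Food-to-microorganism ratio F/M = Q S₀ / (V X) = 605 × 2540 / (81.20 × 2150) = 8.802 d⁻¹.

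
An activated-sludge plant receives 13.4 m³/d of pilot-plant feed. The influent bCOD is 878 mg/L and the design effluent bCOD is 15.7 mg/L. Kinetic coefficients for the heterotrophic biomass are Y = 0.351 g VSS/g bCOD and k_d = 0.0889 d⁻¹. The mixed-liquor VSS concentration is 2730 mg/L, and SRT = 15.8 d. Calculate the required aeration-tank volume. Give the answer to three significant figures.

V ≈ 9.76 m³

Rearranging the biomass balance for a CMAS with decay, V = Y·Q·ΔS·θ_c / [X·(1+k_d θ_c)] = 0.351 × 13.4 × (878 − 15.7) × 15.8 / [2730 × (1 + 0.0889 × 15.8)] = 6.41×10^4 / 6565 = 9.762 m³.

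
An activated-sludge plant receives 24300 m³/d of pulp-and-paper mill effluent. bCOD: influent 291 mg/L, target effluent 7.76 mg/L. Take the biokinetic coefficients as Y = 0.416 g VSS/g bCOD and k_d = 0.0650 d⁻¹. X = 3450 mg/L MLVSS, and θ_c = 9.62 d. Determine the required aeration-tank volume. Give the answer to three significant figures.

V ≈ 4910 m³

From the SRT design equation V = Y Q (S₀−S) θ_c / [X (1 + k_d θ_c)] = 0.416 × 24300 × (291 − 7.76) × 9.62 / [3450 × (1 + 0.0650 × 9.62)] = 2.75×10^7 / 5607 = 4912 m³.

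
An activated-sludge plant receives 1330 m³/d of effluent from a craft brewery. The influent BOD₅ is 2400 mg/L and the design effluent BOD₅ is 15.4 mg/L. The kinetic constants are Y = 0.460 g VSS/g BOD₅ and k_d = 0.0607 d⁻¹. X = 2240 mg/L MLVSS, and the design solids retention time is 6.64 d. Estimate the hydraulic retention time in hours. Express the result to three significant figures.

τ ≈ 55.6 h

Steady-state biomass mass balance: V·X·(1 + k_d·θ_c) = Y·Q·(S₀ − S)·θ_c, so V = 0.460 × 1330 × (2400 − 15.4) × 6.64 / [2240 × (1 + 0.0607 × 6.64)] = 9.69×10^6 / 3143 = 3082 m³.
τ = V/Q = 3082/1330 = 2.318 d, or 55.62 h.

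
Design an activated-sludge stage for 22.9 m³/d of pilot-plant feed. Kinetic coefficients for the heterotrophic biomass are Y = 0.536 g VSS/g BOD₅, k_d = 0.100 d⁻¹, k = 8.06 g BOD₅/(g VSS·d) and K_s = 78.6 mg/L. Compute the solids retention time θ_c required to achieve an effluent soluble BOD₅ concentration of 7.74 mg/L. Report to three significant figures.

θ_c ≈ 3.48 d

Specific growth rate at S = 7.74 mg/L: μ = YkS/(K_s+S) = 0.536·8.06·7.74/(78.6+7.74) = 0.3873 d⁻¹.
Then 1/θ_c = μ − k_d = 0.3873 − 0.100 = 0.2873 d⁻¹, giving θ_c = 3.481 d.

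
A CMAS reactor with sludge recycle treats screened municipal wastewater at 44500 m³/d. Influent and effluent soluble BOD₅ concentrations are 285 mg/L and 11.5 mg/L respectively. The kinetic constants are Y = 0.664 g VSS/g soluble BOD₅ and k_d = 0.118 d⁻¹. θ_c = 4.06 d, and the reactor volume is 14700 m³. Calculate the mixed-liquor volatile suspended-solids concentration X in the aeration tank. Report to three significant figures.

X ≈ 1510 mg/L

From V·X·(1 + k_d·θ_c) = Y·Q·(S₀ − S)·θ_c: X = 0.664 × 44500 × (285 − 11.5) × 4.06 / [14700 × (1 + 0.118 × 4.06)] = 1509 mg/L.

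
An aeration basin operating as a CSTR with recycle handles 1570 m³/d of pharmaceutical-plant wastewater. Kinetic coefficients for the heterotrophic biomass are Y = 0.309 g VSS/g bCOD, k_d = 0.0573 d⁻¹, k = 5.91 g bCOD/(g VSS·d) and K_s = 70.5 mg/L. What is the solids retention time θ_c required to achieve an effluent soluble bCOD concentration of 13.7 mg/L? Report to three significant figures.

From 1/θ_c = Y·k·S/(K_s + S) − k_d: Y·k·S/(K_s+S) = 0.309 × 5.91 × 13.7 / (70.5 + 13.7) = 0.2971 d⁻¹.
1/θ_c = 0.2971 − 0.0573 = 0.2398 d⁻¹, so θ_c = 4.170 d.

θ_c ≈ 4.17 d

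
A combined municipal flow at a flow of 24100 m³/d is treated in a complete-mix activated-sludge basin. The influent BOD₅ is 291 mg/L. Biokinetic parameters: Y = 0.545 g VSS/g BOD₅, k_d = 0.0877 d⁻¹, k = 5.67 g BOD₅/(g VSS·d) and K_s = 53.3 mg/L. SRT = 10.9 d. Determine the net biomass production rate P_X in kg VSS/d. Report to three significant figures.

P_X ≈ 1930 kg VSS/d

For a completely mixed reactor with recycle the Lawrence–McCarty relation gives S = K_s·(1 + k_d·θ_c) / [θ_c·(Y·k − k_d) − 1] = 53.3 × (1 + 0.0877 × 10.9) / [10.9 × (0.545 × 5.67 − 0.0877) − 1] = 104.3 / 31.73 = 3.286 mg/L.
The observed yield is Y_obs = Y/(1 + k_d·θ_c) = 0.545 / (1 + 0.0877 × 10.9) = 0.545 / 1.956 = 0.2786 g VSS per g BOD₅ removed.
Substrate removed = Q·(S₀ − S) = 24100 m³/d × (291 − 3.29) g/m³ = 6.93×10^6 g/d = 6934 kg/d.
So the net sludge growth is P_X = 0.2786 × 6934 = 1932 kg VSS/d.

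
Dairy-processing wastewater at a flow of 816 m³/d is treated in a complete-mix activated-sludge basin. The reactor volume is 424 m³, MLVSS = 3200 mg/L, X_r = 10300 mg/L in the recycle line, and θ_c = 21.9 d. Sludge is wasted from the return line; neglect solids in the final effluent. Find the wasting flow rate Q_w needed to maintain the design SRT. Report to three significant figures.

Q_w = (V·X)/(θ_c X_r) = 424.0 × 3200 / (21.9 × 10300) = 6.015 m³/d.

Q_w ≈ 6.01 m³/d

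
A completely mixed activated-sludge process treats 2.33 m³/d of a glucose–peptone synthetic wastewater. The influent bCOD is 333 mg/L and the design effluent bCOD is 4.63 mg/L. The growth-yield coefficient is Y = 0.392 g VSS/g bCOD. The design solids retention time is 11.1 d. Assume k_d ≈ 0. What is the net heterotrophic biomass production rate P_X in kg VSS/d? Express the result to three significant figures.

With endogenous decay neglected, the observed yield equals the true yield: Y_obs = Y = 0.392 g VSS/g bCOD.
Mass of bCOD removed per day: Q(S₀ − S) = 2.33 × 328.4 g/m³ = 0.7651 kg/d.
P_X = Y_obs · Q(S₀ − S) = 0.3920 × 0.7651 = 0.2999 kg VSS/d.

P_X ≈ 0.300 kg VSS/d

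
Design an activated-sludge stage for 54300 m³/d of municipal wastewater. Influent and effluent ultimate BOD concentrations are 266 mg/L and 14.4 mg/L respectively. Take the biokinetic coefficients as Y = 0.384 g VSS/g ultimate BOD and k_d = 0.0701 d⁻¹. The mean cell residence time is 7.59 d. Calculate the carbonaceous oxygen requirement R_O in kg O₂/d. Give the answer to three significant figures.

Y_obs = Y / (1 + k_d θ_c) = 0.384 / (1 + 0.0701 × 7.59) = 0.384 / 1.532 = 0.2506.
Substrate removed = Q·(S₀ − S) = 54300 m³/d × (266 − 14.4) g/m³ = 1.37×10^7 g/d = 13662 kg/d.
Biomass synthesised: P_X = Y_obs × 13662 = 3424 kg VSS/d.
Carbonaceous O₂ demand = substrate oxidised − cell-mass equivalent = 13662 − 1.42 × 3424 = 8799 kg O₂/d.

R_O ≈ 8800 kg O₂/d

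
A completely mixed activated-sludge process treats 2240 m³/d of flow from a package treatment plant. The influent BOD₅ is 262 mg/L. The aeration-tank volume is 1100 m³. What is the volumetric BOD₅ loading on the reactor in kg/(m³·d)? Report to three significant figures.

Applied BOD₅ load per unit volume = Q·S₀/V = (2240 × 262/1000)/1100 = 0.5335 kg BOD₅·m⁻³·d⁻¹.

L_v ≈ 0.534 kg BOD₅/(m³·d)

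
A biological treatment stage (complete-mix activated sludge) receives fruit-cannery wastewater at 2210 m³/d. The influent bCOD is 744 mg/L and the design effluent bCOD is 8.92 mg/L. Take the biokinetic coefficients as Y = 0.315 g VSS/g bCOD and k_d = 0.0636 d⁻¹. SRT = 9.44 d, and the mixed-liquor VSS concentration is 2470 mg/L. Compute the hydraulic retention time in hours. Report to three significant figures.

Steady-state biomass mass balance: V·X·(1 + k_d·θ_c) = Y·Q·(S₀ − S)·θ_c, so V = 0.315 × 2210 × (744 − 8.92) × 9.44 / [2470 × (1 + 0.0636 × 9.44)] = 4.83×10^6 / 3953 = 1222 m³.
Hydraulic retention time τ = V/Q = 1222 / 2210 = 0.5530 d = 13.27 h.

τ ≈ 13.3 h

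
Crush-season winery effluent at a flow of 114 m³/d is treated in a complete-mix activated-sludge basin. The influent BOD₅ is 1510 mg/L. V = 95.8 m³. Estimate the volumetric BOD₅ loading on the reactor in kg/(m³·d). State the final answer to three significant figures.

L_v ≈ 1.80 kg BOD₅/(m³·d)

L_v = Q S₀ / V = 114 × 1510 × 10⁻³ / 95.80 = 1.797 kg/(m³·d).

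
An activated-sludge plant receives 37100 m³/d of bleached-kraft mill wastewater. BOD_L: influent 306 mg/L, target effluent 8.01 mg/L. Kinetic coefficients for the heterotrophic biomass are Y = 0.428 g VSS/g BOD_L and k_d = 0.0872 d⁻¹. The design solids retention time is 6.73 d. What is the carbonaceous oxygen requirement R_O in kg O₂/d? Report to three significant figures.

Y_obs = Y / (1 + k_d θ_c) = 0.428 / (1 + 0.0872 × 6.73) = 0.428 / 1.587 = 0.2697.
Substrate removed = Q·(S₀ − S) = 37100 m³/d × (306 − 8.01) g/m³ = 1.11×10^7 g/d = 11055 kg/d.
Biomass synthesised: P_X = Y_obs × 11055 = 2982 kg VSS/d.
R_O = Q·(S₀ − S) − 1.42·P_X = 11055 − 1.42 × 2982 = 6821 kg O₂/d.

R_O ≈ 6820 kg O₂/d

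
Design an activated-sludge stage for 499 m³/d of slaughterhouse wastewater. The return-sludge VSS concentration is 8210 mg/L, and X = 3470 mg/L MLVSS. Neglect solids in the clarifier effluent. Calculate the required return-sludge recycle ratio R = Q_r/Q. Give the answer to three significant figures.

R ≈ 0.732

Solids balance on the clarifier gives (1+R)X = R·X_r, so R = X/(X_r − X) = 3470 / (8210 − 3470) = 0.7321.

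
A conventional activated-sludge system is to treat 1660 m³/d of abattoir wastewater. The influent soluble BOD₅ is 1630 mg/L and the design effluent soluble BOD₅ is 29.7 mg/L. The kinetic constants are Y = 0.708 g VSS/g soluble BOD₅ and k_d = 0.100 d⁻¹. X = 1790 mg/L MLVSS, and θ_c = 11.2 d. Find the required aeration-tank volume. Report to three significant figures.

V ≈ 5550 m³

Steady-state biomass mass balance: V·X·(1 + k_d·θ_c) = Y·Q·(S₀ − S)·θ_c, so V = 0.708 × 1660 × (1630 − 29.7) × 11.2 / [1790 × (1 + 0.100 × 11.2)] = 2.11×10^7 / 3795 = 5551 m³.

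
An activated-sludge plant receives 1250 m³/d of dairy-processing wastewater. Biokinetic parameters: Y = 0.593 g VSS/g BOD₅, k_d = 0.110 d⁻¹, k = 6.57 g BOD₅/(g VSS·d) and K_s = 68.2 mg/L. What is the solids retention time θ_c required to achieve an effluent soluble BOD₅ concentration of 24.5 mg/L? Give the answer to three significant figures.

θ_c ≈ 1.09 d

From 1/θ_c = Y·k·S/(K_s + S) − k_d: Y·k·S/(K_s+S) = 0.593 × 6.57 × 24.5 / (68.2 + 24.5) = 1.030 d⁻¹.
θ_c = 1/(μ − k_d) = 1/(1.030 − 0.110) = 1/0.9197 = 1.087 d.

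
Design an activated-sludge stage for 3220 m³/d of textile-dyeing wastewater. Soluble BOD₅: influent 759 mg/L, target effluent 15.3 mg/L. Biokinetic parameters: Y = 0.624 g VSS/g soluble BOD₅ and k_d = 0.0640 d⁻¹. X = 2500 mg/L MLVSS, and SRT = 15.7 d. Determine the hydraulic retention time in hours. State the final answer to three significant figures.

From the SRT design equation V = Y Q (S₀−S) θ_c / [X (1 + k_d θ_c)] = 0.624 × 3220 × (759 − 15.3) × 15.7 / [2500 × (1 + 0.0640 × 15.7)] = 2.35×10^7 / 5012 = 4681 m³.
Hydraulic retention time τ = V/Q = 4681 / 3220 = 1.454 d = 34.89 h.

τ ≈ 34.9 h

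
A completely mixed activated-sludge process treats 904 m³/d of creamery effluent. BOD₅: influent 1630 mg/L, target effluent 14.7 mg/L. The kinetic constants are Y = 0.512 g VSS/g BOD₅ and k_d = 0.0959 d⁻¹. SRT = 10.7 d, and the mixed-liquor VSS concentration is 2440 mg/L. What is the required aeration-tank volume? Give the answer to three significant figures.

V ≈ 1620 m³

Steady-state biomass mass balance: V·X·(1 + k_d·θ_c) = Y·Q·(S₀ − S)·θ_c, so V = 0.512 × 904 × (1630 − 14.7) × 10.7 / [2440 × (1 + 0.0959 × 10.7)] = 8×10^6 / 4944 = 1618 m³.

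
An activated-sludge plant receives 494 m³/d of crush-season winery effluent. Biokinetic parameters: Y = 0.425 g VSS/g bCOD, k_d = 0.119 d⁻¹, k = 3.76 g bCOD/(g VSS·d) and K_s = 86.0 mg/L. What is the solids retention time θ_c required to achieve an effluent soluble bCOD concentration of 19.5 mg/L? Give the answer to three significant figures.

θ_c ≈ 5.67 d

From 1/θ_c = Y·k·S/(K_s + S) − k_d: Y·k·S/(K_s+S) = 0.425 × 3.76 × 19.5 / (86.0 + 19.5) = 0.2954 d⁻¹.
1/θ_c = 0.2954 − 0.119 = 0.1764 d⁻¹, so θ_c = 5.670 d.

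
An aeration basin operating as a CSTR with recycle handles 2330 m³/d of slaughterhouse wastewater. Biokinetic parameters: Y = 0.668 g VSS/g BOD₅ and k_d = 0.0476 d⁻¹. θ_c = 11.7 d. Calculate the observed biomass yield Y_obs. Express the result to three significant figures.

Y_obs ≈ 0.429 g VSS/g BOD₅

Correct the yield for decay: Y_obs = Y/(1 + k_d θ_c) = 0.668 / (1 + 0.0476 × 11.7) = 0.668 / 1.557 = 0.4291.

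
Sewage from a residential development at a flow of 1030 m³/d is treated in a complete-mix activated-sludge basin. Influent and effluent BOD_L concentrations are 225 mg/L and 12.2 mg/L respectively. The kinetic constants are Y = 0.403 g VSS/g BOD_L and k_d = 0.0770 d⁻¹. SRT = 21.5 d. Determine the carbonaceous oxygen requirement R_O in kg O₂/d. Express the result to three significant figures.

R_O ≈ 172 kg O₂/d

The observed yield is Y_obs = Y/(1 + k_d·θ_c) = 0.403 / (1 + 0.0770 × 21.5) = 0.403 / 2.655 = 0.1518 g VSS per g BOD_L removed.
Substrate removed = Q·(S₀ − S) = 1030 m³/d × (225 − 12.2) g/m³ = 2.19×10^5 g/d = 219.2 kg/d.
Biomass synthesised: P_X = Y_obs × 219.2 = 33.26 kg VSS/d.
R_O = Q·ΔS − 1.42 P_X = 219.2 − 47.23 = 171.9 kg O₂/d.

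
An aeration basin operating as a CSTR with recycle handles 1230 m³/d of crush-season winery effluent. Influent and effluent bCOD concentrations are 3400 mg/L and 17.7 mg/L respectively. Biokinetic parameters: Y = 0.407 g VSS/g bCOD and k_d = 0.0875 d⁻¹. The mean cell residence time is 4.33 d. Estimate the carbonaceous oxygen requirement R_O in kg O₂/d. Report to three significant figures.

R_O ≈ 2420 kg O₂/d

Observed yield with endogenous decay: Y_obs = Y / (1 + k_d·θ_c) = 0.407 / (1 + 0.0875 × 4.33) = 0.407 / 1.379 = 0.2952 g VSS/g bCOD.
ΔS = 3400 − 17.7 = 3382 mg/L, so the substrate removal rate is 1230 × 3382/1000 = 4160 kg bCOD/d.
P_X = Y_obs·Q·(S₀ − S) = 0.2952 × 4160 = 1228 kg VSS/d.
R_O = Q·(S₀ − S) − 1.42·P_X = 4160 − 1.42 × 1228 = 2417 kg O₂/d.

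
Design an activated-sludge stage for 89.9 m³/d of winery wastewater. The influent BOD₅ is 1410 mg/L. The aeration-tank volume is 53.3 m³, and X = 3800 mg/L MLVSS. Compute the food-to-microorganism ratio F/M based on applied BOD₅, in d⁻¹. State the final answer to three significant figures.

F/M ≈ 0.626 d⁻¹

F/M = applied load / biomass = Q·S₀/(V·X) = 89.9 × 1410 / (53.30 × 3800) = 0.6258 d⁻¹.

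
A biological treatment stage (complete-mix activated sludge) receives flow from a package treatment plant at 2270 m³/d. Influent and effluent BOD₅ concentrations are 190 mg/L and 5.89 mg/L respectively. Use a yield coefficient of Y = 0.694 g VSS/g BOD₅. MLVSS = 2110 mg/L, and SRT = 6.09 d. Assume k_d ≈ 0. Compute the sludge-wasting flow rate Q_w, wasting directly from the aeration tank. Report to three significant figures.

Biomass mass balance (decay neglected): V·X = Y·Q·(S₀ − S)·θ_c, so V = 0.694 × 2270 × (190 − 5.89) × 6.09 / 2110 = 837.1 m³.
For wasting at MLVSS concentration, Q_w = V/θ_c = 837.1/6.09 = 137.5 m³/d.

Q_w ≈ 137 m³/d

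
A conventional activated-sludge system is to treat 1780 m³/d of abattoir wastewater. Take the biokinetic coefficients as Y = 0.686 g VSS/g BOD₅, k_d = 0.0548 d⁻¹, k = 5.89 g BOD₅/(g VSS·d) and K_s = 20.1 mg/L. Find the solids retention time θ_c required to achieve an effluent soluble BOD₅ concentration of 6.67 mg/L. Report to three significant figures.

At the target effluent, Y k S/(K_s+S) = 0.686×5.89×6.67/26.77 = 1.007 d⁻¹.
θ_c = 1/(μ − k_d) = 1/(1.007 − 0.0548) = 1/0.9519 = 1.050 d.

θ_c ≈ 1.05 d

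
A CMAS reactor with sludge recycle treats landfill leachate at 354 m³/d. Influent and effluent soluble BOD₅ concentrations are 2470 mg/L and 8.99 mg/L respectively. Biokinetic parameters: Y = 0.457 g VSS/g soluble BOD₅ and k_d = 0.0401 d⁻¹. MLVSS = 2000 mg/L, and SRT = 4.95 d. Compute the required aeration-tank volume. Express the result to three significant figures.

V ≈ 822 m³

Steady-state biomass mass balance: V·X·(1 + k_d·θ_c) = Y·Q·(S₀ − S)·θ_c, so V = 0.457 × 354 × (2470 − 8.99) × 4.95 / [2000 × (1 + 0.0401 × 4.95)] = 1.97×10^6 / 2397 = 822.2 m³.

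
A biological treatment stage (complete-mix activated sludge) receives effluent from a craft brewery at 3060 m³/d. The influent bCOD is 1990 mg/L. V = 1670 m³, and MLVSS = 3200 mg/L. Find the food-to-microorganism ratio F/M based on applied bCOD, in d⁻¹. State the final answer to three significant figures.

F/M = Q·S₀ / (V·X) = 3060 × 1990 / (1670 × 3200) = 1.139 g bCOD·(g VSS·d)⁻¹.

F/M ≈ 1.14 d⁻¹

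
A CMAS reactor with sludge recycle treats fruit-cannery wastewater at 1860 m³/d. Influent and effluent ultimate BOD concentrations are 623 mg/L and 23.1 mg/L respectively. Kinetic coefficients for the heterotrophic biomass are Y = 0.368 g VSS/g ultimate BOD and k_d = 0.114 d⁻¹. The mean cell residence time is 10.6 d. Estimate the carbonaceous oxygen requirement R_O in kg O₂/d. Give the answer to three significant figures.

Observed yield with endogenous decay: Y_obs = Y / (1 + k_d·θ_c) = 0.368 / (1 + 0.114 × 10.6) = 0.368 / 2.208 = 0.1666 g VSS/g ultimate BOD.
Q·(S₀ − S) = 1860 × (623 − 23.1) × 10⁻³ = 1116 kg/d removed.
Net sludge production P_X = 0.1666 × 1116 = 185.9 kg VSS/d.
R_O = Q·ΔS − 1.42 P_X = 1116 − 264.0 = 851.8 kg O₂/d.

R_O ≈ 852 kg O₂/d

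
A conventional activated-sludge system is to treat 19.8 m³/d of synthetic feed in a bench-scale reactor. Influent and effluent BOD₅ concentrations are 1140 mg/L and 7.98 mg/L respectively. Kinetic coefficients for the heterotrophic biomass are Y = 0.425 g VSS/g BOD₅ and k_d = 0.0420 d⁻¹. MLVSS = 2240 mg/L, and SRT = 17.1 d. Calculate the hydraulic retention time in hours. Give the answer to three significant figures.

From the SRT design equation V = Y Q (S₀−S) θ_c / [X (1 + k_d θ_c)] = 0.425 × 19.8 × (1140 − 7.98) × 17.1 / [2240 × (1 + 0.0420 × 17.1)] = 1.63×10^5 / 3849 = 42.32 m³.
τ = V/Q = 42.32/19.8 = 2.138 d, or 51.30 h.

τ ≈ 51.3 h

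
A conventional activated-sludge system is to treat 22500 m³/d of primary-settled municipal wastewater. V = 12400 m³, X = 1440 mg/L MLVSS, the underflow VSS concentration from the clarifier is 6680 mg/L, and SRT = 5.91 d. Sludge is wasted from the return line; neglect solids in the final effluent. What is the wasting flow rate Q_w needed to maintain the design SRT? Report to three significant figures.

θ_c = V·X/(Q_w·X_r) when wasting from the recycle, so Q_w = V·X/(θ_c·X_r) = 12400 × 1440 / (5.91 × 6680) = 452.3 m³/d.

Q_w ≈ 452 m³/d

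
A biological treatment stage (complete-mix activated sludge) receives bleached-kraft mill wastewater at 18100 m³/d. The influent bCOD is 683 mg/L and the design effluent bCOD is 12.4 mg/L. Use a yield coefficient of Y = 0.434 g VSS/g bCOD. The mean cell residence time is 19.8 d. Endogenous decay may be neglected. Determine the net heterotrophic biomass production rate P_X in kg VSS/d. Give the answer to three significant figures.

P_X ≈ 5270 kg VSS/d

No decay correction is needed, so Y_obs = Y = 0.434.
Substrate removed = Q·(S₀ − S) = 18100 m³/d × (683 − 12.4) g/m³ = 1.21×10^7 g/d = 12138 kg/d.
Biomass produced: P_X = Y_obs·Q·ΔS = 0.4340 × 12138 ≈ 5268 kg VSS/d.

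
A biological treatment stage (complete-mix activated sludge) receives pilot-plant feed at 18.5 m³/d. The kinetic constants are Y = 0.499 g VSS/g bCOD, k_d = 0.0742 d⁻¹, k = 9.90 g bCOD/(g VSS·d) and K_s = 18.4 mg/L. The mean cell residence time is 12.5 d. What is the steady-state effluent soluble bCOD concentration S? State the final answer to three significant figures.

From the Monod/SRT balance for a CMAS, S = K_s·(1+k_d θ_c)/[θ_c·(Y k − k_d) − 1] = 18.4 × (1 + 0.0742 × 12.5) / [12.5 × (0.499 × 9.90 − 0.0742) − 1] = 35.47 / 59.82 = 0.5928 mg/L.

S ≈ 0.593 mg/L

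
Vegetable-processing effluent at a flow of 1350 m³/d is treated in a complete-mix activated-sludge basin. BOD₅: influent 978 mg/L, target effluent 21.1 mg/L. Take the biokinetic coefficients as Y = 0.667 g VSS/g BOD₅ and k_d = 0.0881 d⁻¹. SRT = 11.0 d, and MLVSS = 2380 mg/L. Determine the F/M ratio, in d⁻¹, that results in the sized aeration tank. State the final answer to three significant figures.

F/M ≈ 0.274 d⁻¹

Rearranging the biomass balance for a CMAS with decay, V = Y·Q·ΔS·θ_c / [X·(1+k_d θ_c)] = 0.667 × 1350 × (978 − 21.1) × 11.0 / [2380 × (1 + 0.0881 × 11.0)] = 9.48×10^6 / 4686 = 2022 m³.
Food-to-microorganism ratio F/M = Q S₀ / (V X) = 1350 × 978 / (2022 × 2380) = 0.2743 d⁻¹.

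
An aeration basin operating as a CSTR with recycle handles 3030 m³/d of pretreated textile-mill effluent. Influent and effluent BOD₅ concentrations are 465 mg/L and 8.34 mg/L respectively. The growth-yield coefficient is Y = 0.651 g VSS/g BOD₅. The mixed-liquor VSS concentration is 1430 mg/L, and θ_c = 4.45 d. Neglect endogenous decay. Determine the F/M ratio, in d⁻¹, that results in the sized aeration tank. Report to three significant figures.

F/M ≈ 0.351 d⁻¹

Biomass mass balance (decay neglected): V·X = Y·Q·(S₀ − S)·θ_c, so V = 0.651 × 3030 × (465 − 8.34) × 4.45 / 1430 = 2803 m³.
F/M = applied load / biomass = Q·S₀/(V·X) = 3030 × 465 / (2803 × 1430) = 0.3515 d⁻¹.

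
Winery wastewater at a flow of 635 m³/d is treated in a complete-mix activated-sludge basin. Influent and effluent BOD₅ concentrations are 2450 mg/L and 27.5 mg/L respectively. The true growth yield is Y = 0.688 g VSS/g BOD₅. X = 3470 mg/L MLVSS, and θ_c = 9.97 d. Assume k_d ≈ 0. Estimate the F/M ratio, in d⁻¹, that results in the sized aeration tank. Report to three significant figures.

Biomass mass balance (decay neglected): V·X = Y·Q·(S₀ − S)·θ_c, so V = 0.688 × 635 × (2450 − 27.5) × 9.97 / 3470 = 3041 m³.
F/M = Q·S₀ / (V·X) = 635 × 2450 / (3041 × 3470) = 0.1474 g BOD₅·(g VSS·d)⁻¹.

F/M ≈ 0.147 d⁻¹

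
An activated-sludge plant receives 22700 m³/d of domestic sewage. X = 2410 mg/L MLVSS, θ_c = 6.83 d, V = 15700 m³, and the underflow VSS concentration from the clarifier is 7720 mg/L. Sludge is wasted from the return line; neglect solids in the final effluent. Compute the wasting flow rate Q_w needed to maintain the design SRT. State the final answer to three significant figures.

Q_w ≈ 718 m³/d

Q_w = (V·X)/(θ_c X_r) = 15700 × 2410 / (6.83 × 7720) = 717.6 m³/d.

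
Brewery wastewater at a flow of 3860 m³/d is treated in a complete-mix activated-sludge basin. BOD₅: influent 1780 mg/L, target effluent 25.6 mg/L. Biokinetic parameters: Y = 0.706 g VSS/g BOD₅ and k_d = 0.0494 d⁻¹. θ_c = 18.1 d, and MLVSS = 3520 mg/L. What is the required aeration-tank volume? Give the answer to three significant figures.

V ≈ 13000 m³

Steady-state biomass mass balance: V·X·(1 + k_d·θ_c) = Y·Q·(S₀ − S)·θ_c, so V = 0.706 × 3860 × (1780 − 25.6) × 18.1 / [3520 × (1 + 0.0494 × 18.1)] = 8.65×10^7 / 6667 = 12979 m³.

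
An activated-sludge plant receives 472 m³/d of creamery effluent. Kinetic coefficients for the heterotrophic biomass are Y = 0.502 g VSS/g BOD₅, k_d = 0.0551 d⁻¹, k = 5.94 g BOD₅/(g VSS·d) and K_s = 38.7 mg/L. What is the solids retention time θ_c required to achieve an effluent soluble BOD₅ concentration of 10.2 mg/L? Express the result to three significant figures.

θ_c ≈ 1.76 d

At the target effluent, Y k S/(K_s+S) = 0.502×5.94×10.2/48.90 = 0.6220 d⁻¹.
Then 1/θ_c = μ − k_d = 0.6220 − 0.0551 = 0.5669 d⁻¹, giving θ_c = 1.764 d.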